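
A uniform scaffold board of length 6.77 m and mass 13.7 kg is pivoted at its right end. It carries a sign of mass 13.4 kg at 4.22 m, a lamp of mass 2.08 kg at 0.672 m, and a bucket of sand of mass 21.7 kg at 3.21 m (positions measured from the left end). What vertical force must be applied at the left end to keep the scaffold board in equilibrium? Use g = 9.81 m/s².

Taking torques about the right end:
Beam weight: 13.7 × 9.81 = 134.4 N down at 3.385 m → arm 3.385 m, τ = 134.4 × 3.385 = 454.9 N·m counterclockwise.
Sign: 13.4 × 9.81 = 131.5 N down at 4.22 m → arm 2.55 m, τ = 131.5 × 2.55 = 335.3 N·m counterclockwise.
Lamp: 2.08 × 9.81 = 20.4 N down at 0.672 m → arm 6.098 m, τ = 20.4 × 6.098 = 124.4 N·m counterclockwise.
Bucket of sand: 21.7 × 9.81 = 212.9 N down at 3.21 m → arm 3.56 m, τ = 212.9 × 3.56 = 757.9 N·m counterclockwise.
Net moment of the loads = 1672 N·m counterclockwise.
The upward force F acts at the left end, arm 6.77 m, giving F × 6.77 clockwise.
Στ = 0 ⇒ F × 6.77 = 1672 ⇒ F = 1672 / 6.77 = 247 N.

F ≈ 247 N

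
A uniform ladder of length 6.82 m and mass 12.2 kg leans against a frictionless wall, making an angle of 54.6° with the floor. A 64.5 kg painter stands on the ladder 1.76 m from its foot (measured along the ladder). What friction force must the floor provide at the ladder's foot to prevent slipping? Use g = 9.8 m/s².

f ≈ 158 N

Sum moments about the foot of the ladder (the floor normal and friction both act there and drop out).
Ladder weight 12.2×9.8 = 119.6 N acts at 3.41 m along the ladder; its horizontal arm is 3.41·cos54.6° = 1.975 m → τ = 236.2 N·m clockwise.
Painter: 64.5×9.8 = 632.1 N at 1.76 m → arm 1.02 m → τ = 644.7 N·m clockwise.
Wall normal N acts horizontally at the top; its moment arm is the height L sinθ = 6.82·sin54.6° = 5.559 m, counterclockwise.
For rotational equilibrium, N × 5.559 = 880.9, so N = 158 N.
ΣFx = 0: friction at the foot balances the wall's push, so f = N_wall = 158 N.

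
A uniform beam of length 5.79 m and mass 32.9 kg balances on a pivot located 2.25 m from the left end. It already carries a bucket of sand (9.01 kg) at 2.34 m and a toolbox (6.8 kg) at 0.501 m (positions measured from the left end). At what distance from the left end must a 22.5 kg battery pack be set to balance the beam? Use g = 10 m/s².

Taking torques about the pivot (at 2.25 m from the left end):
Beam weight: 32.9 × 10 = 329 N down at 2.895 m → arm 0.645 m, τ = 329 × 0.645 = 212.2 N·m clockwise.
Bucket of sand: 9.01 × 10 = 90.1 N down at 2.34 m → arm 0.09 m, τ = 90.1 × 0.09 = 8.109 N·m clockwise.
Toolbox: 6.8 × 10 = 68 N down at 0.501 m → arm 1.749 m, τ = 68 × 1.749 = 118.9 N·m counterclockwise.
Net moment of existing loads = 101.4 N·m clockwise.
The battery pack weighs 22.5 × 10 = 225 N and must supply an equal counterclockwise moment, so its lever arm about the pivot is 101.4 / 225 = 0.451 m.
That puts it at 2.25 − 0.451 = 1.8 m from the left end.

x ≈ 1.8 m from the left end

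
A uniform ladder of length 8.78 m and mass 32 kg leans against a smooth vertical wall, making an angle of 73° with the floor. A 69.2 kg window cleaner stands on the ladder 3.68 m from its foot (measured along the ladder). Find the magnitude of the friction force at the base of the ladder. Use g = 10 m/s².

f ≈ 138 N

Taking torques about the foot of the ladder:
Ladder weight 32×10 = 320 N acts at 4.39 m along the ladder; its horizontal arm is 4.39·cos73° = 1.284 m → τ = 410.9 N·m clockwise.
Window cleaner: 69.2×10 = 692 N at 3.68 m → arm 1.076 m → τ = 744.6 N·m clockwise.
Wall normal N acts horizontally at the top; its moment arm is the height L sinθ = 8.78·sin73° = 8.396 m, counterclockwise.
Balancing moments: N × 8.396 = 1156, giving N = 138 N.
ΣFx = 0: friction at the foot balances the wall's push, so f = N_wall = 138 N.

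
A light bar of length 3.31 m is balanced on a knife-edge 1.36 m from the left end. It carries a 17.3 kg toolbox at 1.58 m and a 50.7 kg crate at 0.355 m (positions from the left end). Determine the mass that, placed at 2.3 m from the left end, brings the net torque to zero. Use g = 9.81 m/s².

Sum moments about the knife-edge (at 1.36 m from the left end) (the support reaction has zero arm there).
Toolbox: 17.3 × 9.81 = 169.7 N down at 1.58 m → arm 0.22 m, τ = 169.7 × 0.22 = 37.33 N·m clockwise.
Crate: 50.7 × 9.81 = 497.4 N down at 0.355 m → arm 1.005 m, τ = 497.4 × 1.005 = 499.9 N·m counterclockwise.
Net moment of known loads = 462.6 N·m counterclockwise.
An unknown mass m at 2.3 m has arm 0.94 m; its moment is m·g·0.94 clockwise.
Στ = 0 ⇒ m × 9.81 × 0.94 = 462.6 ⇒ m = 462.6 / (9.81 × 0.94) = 50.2 kg.

m ≈ 50.2 kg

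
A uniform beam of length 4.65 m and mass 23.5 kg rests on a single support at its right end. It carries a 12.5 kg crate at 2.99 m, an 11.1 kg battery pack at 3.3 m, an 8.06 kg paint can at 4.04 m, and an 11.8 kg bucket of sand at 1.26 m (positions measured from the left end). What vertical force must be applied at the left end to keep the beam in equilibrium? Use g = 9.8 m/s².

F ≈ 285 N

Choose the right end as the axis so the unknown pivot reaction has zero arm there.
Beam weight: 23.5 × 9.8 = 230.3 N down at 2.325 m → arm 2.325 m, τ = 230.3 × 2.325 = 535.4 N·m counterclockwise.
Crate: 12.5 × 9.8 = 122.5 N down at 2.99 m → arm 1.66 m, τ = 122.5 × 1.66 = 203.3 N·m counterclockwise.
Battery pack: 11.1 × 9.8 = 108.8 N down at 3.3 m → arm 1.35 m, τ = 108.8 × 1.35 = 146.9 N·m counterclockwise.
Paint can: 8.06 × 9.8 = 78.99 N down at 4.04 m → arm 0.61 m, τ = 78.99 × 0.61 = 48.18 N·m counterclockwise.
Bucket of sand: 11.8 × 9.8 = 115.6 N down at 1.26 m → arm 3.39 m, τ = 115.6 × 3.39 = 391.9 N·m counterclockwise.
Net moment of the loads = 1326 N·m counterclockwise.
The upward force F acts at the left end, arm 4.65 m, giving F × 4.65 clockwise.
Στ = 0 ⇒ F × 4.65 = 1326 ⇒ F = 1326 / 4.65 = 285 N.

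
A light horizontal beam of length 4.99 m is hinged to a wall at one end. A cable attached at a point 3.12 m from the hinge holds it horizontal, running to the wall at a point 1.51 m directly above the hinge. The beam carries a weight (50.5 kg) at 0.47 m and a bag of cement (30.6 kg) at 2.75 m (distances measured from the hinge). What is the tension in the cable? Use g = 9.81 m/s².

Take moments about the hinge.
Weight: 50.5 × 9.81 = 495.4 N down at 0.47 m → arm 0.47 m, τ = 495.4 × 0.47 = 232.8 N·m clockwise.
Bag of cement: 30.6 × 9.81 = 300.2 N down at 2.75 m → arm 2.75 m, τ = 300.2 × 2.75 = 825.5 N·m clockwise.
Total clockwise load moment = 1058 N·m.
The cable tension T acts at 3.12 m; only its component perpendicular to the beam, T sinθ, produces torque. sinθ = h/√(h²+d²) = 1.51/√(1.51²+3.12²) = 0.4356.
Balancing moments: T × 3.12 × 0.4356 = 1058, giving T = 1058 / 1.359 = 779 N.

T ≈ 779 N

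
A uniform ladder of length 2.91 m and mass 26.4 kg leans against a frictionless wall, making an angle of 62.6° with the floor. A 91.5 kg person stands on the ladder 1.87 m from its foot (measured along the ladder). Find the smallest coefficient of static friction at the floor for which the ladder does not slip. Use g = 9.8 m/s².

Taking torques about the foot of the ladder:
Ladder weight 26.4×9.8 = 258.7 N acts at 1.455 m along the ladder; its horizontal arm is 1.455·cos62.6° = 0.6696 m → τ = 173.2 N·m clockwise.
Person: 91.5×9.8 = 896.7 N at 1.87 m → arm 0.8606 m → τ = 771.7 N·m clockwise.
Wall normal N acts horizontally at the top; its moment arm is the height L sinθ = 2.91·sin62.6° = 2.584 m, counterclockwise.
Setting net torque to zero: N × 2.584 = 944.9 → N = 365.7 N.
ΣFx = 0 ⇒ f = N_wall = 365.7 N. ΣFy = 0 ⇒ N_floor = 1155 N.
μ_min = f / N_floor = 365.7 / 1155 = 0.317.

μ_min ≈ 0.317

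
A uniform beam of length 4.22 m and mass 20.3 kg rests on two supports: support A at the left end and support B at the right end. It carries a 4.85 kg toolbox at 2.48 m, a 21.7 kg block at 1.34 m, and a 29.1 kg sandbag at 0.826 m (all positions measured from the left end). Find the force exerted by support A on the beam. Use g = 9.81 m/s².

R_A ≈ 494 N

Choose support B as the axis so its reaction then has zero moment arm.
Beam weight: 20.3 × 9.81 = 199.1 N down at 2.11 m → arm 2.11 m, τ = 199.1 × 2.11 = 420.1 N·m counterclockwise.
Toolbox: 4.85 × 9.81 = 47.58 N down at 2.48 m → arm 1.74 m, τ = 47.58 × 1.74 = 82.79 N·m counterclockwise.
Block: 21.7 × 9.81 = 212.9 N down at 1.34 m → arm 2.88 m, τ = 212.9 × 2.88 = 613.2 N·m counterclockwise.
Sandbag: 29.1 × 9.81 = 285.5 N down at 0.826 m → arm 3.394 m, τ = 285.5 × 3.394 = 969 N·m counterclockwise.
Net load moment about support B = 2085 N·m counterclockwise.
Reaction R at support A is upward at 0 m, arm 4.22 m → moment R × 4.22 clockwise.
Setting net torque to zero: R × 4.22 = 2085 → R = 494 N.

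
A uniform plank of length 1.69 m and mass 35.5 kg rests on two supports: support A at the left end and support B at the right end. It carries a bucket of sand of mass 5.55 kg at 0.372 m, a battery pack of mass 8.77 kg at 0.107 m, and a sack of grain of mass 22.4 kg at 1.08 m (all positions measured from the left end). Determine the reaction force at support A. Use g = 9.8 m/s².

R_A ≈ 376 N

Taking torques about support B:
Beam weight: 35.5 × 9.8 = 347.9 N down at 0.845 m → arm 0.845 m, τ = 347.9 × 0.845 = 294 N·m counterclockwise.
Bucket of sand: 5.55 × 9.8 = 54.39 N down at 0.372 m → arm 1.318 m, τ = 54.39 × 1.318 = 71.69 N·m counterclockwise.
Battery pack: 8.77 × 9.8 = 85.95 N down at 0.107 m → arm 1.583 m, τ = 85.95 × 1.583 = 136.1 N·m counterclockwise.
Sack of grain: 22.4 × 9.8 = 219.5 N down at 1.08 m → arm 0.61 m, τ = 219.5 × 0.61 = 133.9 N·m counterclockwise.
Net load moment about support B = 635.7 N·m counterclockwise.
Reaction R at support A is upward at 0 m, arm 1.69 m → moment R × 1.69 clockwise.
Στ = 0 ⇒ R × 1.69 = 635.7 ⇒ R = 376 N.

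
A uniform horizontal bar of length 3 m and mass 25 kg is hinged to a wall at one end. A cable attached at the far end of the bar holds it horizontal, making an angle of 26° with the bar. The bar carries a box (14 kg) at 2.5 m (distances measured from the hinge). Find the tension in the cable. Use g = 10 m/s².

Taking torques about the hinge:
Beam weight: 25 × 10 = 250 N down at 1.5 m → arm 1.5 m, τ = 250 × 1.5 = 375 N·m clockwise.
Box: 14 × 10 = 140 N down at 2.5 m → arm 2.5 m, τ = 140 × 2.5 = 350 N·m clockwise.
Total clockwise load moment = 725 N·m.
The cable tension T acts at 3 m; only its component perpendicular to the bar, T sinθ, produces torque. sin 26° = 0.4384.
Στ = 0 ⇒ T × 3 × 0.4384 = 725 ⇒ T = 725 / 1.315 = 551 N.

T ≈ 551 N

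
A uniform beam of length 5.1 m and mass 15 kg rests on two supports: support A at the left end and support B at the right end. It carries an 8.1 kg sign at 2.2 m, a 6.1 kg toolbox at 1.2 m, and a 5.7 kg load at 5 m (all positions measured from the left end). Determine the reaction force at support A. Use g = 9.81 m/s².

Sum moments about support B (its reaction then has zero moment arm).
Beam weight: 15 × 9.81 = 147.2 N down at 2.55 m → arm 2.55 m, τ = 147.2 × 2.55 = 375.4 N·m counterclockwise.
Sign: 8.1 × 9.81 = 79.46 N down at 2.2 m → arm 2.9 m, τ = 79.46 × 2.9 = 230.4 N·m counterclockwise.
Toolbox: 6.1 × 9.81 = 59.84 N down at 1.2 m → arm 3.9 m, τ = 59.84 × 3.9 = 233.4 N·m counterclockwise.
Load: 5.7 × 9.81 = 55.92 N down at 5 m → arm 0.1 m, τ = 55.92 × 0.1 = 5.592 N·m counterclockwise.
Net load moment about support B = 844.8 N·m counterclockwise.
Reaction R at support A is upward at 0 m, arm 5.1 m → moment R × 5.1 clockwise.
Setting net torque to zero: R × 5.1 = 844.8 → R = 166 N.

R_A ≈ 166 N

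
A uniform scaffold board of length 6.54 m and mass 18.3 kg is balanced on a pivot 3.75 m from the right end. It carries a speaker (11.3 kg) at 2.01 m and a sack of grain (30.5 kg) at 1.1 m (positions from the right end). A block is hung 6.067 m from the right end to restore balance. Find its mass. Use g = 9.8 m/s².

m ≈ 47.2 kg

Sum moments about the pivot (at 3.75 m from the right end) (the support reaction has zero arm there).
Beam weight: 18.3 × 9.8 = 179.3 N down at 3.27 m → arm 0.48 m, τ = 179.3 × 0.48 = 86.06 N·m clockwise.
Speaker: 11.3 × 9.8 = 110.7 N down at 2.01 m → arm 1.74 m, τ = 110.7 × 1.74 = 192.6 N·m clockwise.
Sack of grain: 30.5 × 9.8 = 298.9 N down at 1.1 m → arm 2.65 m, τ = 298.9 × 2.65 = 792.1 N·m clockwise.
Net moment of known loads = 1071 N·m clockwise.
An unknown mass m at 6.067 m has arm 2.317 m; its moment is m·g·2.317 counterclockwise.
Balancing moments: m × 9.8 × 2.317 = 1071, giving m = 1071 / (9.8 × 2.317) = 47.2 kg.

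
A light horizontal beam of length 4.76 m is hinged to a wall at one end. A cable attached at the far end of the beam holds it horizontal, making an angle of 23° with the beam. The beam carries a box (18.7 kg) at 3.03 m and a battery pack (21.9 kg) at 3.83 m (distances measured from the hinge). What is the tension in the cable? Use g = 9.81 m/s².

Sum moments about the hinge (the unknown hinge reaction has zero arm there).
Box: 18.7 × 9.81 = 183.4 N down at 3.03 m → arm 3.03 m, τ = 183.4 × 3.03 = 555.7 N·m clockwise.
Battery pack: 21.9 × 9.81 = 214.8 N down at 3.83 m → arm 3.83 m, τ = 214.8 × 3.83 = 822.7 N·m clockwise.
Total clockwise load moment = 1378 N·m.
The cable tension T acts at 4.76 m; only its component perpendicular to the beam, T sinθ, produces torque. sin 23° = 0.3907.
For rotational equilibrium, T × 4.76 × 0.3907 = 1378, so T = 1378 / 1.86 = 741 N.

T ≈ 741 N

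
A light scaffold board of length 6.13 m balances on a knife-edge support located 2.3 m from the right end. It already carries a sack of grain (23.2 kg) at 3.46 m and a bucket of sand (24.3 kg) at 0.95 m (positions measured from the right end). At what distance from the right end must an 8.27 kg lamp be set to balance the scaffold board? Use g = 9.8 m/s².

x ≈ 3.01 m from the right end

Taking torques about the knife-edge support (at 2.3 m from the right end):
Sack of grain: 23.2 × 9.8 = 227.4 N down at 3.46 m → arm 1.16 m, τ = 227.4 × 1.16 = 263.8 N·m counterclockwise.
Bucket of sand: 24.3 × 9.8 = 238.1 N down at 0.95 m → arm 1.35 m, τ = 238.1 × 1.35 = 321.4 N·m clockwise.
Net moment of existing loads = 57.6 N·m clockwise.
The lamp weighs 8.27 × 9.8 = 81.05 N and must supply an equal counterclockwise moment, so its lever arm about the knife-edge support is 57.6 / 81.05 = 0.711 m.
That puts it at 2.3 + 0.711 = 3.01 m from the right end.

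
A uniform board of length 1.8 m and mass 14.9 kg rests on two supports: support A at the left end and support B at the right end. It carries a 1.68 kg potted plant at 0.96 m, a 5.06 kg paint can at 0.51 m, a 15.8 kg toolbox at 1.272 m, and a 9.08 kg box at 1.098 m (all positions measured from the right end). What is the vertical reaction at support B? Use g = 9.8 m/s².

Sum moments about support A (its reaction then has zero moment arm).
Beam weight: 14.9 × 9.8 = 146 N down at 0.9 m → arm 0.9 m, τ = 146 × 0.9 = 131.4 N·m clockwise.
Potted plant: 1.68 × 9.8 = 16.46 N down at 0.96 m → arm 0.84 m, τ = 16.46 × 0.84 = 13.83 N·m clockwise.
Paint can: 5.06 × 9.8 = 49.59 N down at 0.51 m → arm 1.29 m, τ = 49.59 × 1.29 = 63.97 N·m clockwise.
Toolbox: 15.8 × 9.8 = 154.8 N down at 1.272 m → arm 0.528 m, τ = 154.8 × 0.528 = 81.73 N·m clockwise.
Box: 9.08 × 9.8 = 88.98 N down at 1.098 m → arm 0.702 m, τ = 88.98 × 0.702 = 62.46 N·m clockwise.
Net load moment about support A = 353.4 N·m clockwise.
Reaction R at support B is upward at 0 m, arm 1.8 m → moment R × 1.8 counterclockwise.
For rotational equilibrium, R × 1.8 = 353.4, so R = 196 N.

R_B ≈ 196 N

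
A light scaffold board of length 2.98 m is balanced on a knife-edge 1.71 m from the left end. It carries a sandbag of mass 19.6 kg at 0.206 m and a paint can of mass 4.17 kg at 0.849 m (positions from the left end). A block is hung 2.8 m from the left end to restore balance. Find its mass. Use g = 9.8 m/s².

m ≈ 30.3 kg

Choose the knife-edge (at 1.71 m from the left end) as the axis so the support reaction has zero arm there.
Sandbag: 19.6 × 9.8 = 192.1 N down at 0.206 m → arm 1.504 m, τ = 192.1 × 1.504 = 288.9 N·m counterclockwise.
Paint can: 4.17 × 9.8 = 40.87 N down at 0.849 m → arm 0.861 m, τ = 40.87 × 0.861 = 35.19 N·m counterclockwise.
Net moment of known loads = 324.1 N·m counterclockwise.
An unknown mass m at 2.8 m has arm 1.09 m; its moment is m·g·1.09 clockwise.
Στ = 0 ⇒ m × 9.8 × 1.09 = 324.1 ⇒ m = 324.1 / (9.8 × 1.09) = 30.3 kg.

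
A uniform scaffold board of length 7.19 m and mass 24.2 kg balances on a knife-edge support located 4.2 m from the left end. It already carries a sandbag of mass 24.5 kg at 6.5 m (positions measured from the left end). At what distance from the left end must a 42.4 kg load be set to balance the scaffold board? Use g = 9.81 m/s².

x ≈ 3.22 m from the left end

About the knife-edge support (at 4.2 m from the left end):
Beam weight: 24.2 × 9.81 = 237.4 N down at 3.595 m → arm 0.605 m, τ = 237.4 × 0.605 = 143.6 N·m counterclockwise.
Sandbag: 24.5 × 9.81 = 240.3 N down at 6.5 m → arm 2.3 m, τ = 240.3 × 2.3 = 552.7 N·m clockwise.
Net moment of existing loads = 409.1 N·m clockwise.
The load weighs 42.4 × 9.81 = 415.9 N and must supply an equal counterclockwise moment, so its lever arm about the knife-edge support is 409.1 / 415.9 = 0.984 m.
That puts it at 4.2 − 0.984 = 3.22 m from the left end.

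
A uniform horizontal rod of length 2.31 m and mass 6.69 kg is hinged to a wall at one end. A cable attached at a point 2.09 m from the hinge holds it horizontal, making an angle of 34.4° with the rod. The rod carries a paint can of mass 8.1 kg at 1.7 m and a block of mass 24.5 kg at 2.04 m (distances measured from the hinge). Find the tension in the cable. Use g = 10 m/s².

T ≈ 605 N

Taking torques about the hinge:
Beam weight: 6.69 × 10 = 66.9 N down at 1.155 m → arm 1.155 m, τ = 66.9 × 1.155 = 77.27 N·m clockwise.
Paint can: 8.1 × 10 = 81 N down at 1.7 m → arm 1.7 m, τ = 81 × 1.7 = 137.7 N·m clockwise.
Block: 24.5 × 10 = 245 N down at 2.04 m → arm 2.04 m, τ = 245 × 2.04 = 499.8 N·m clockwise.
Total clockwise load moment = 714.8 N·m.
The cable tension T acts at 2.09 m; only its component perpendicular to the rod, T sinθ, produces torque. sin 34.4° = 0.565.
For rotational equilibrium, T × 2.09 × 0.565 = 714.8, so T = 714.8 / 1.181 = 605 N.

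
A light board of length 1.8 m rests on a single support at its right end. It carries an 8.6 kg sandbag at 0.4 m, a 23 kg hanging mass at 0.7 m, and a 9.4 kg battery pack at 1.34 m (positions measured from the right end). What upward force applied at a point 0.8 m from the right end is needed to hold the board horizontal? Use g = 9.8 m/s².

Sum moments about the right end (the unknown pivot reaction has zero arm there).
Sandbag: 8.6 × 9.8 = 84.28 N down at 0.4 m → arm 0.4 m, τ = 84.28 × 0.4 = 33.71 N·m counterclockwise.
Hanging mass: 23 × 9.8 = 225.4 N down at 0.7 m → arm 0.7 m, τ = 225.4 × 0.7 = 157.8 N·m counterclockwise.
Battery pack: 9.4 × 9.8 = 92.12 N down at 1.34 m → arm 1.34 m, τ = 92.12 × 1.34 = 123.4 N·m counterclockwise.
Net moment of the loads = 314.9 N·m counterclockwise.
The upward force F acts at a point 0.8 m from the right end, arm 0.8 m, giving F × 0.8 clockwise.
Setting net torque to zero: F × 0.8 = 314.9 → F = 314.9 / 0.8 = 394 N.

F ≈ 394 N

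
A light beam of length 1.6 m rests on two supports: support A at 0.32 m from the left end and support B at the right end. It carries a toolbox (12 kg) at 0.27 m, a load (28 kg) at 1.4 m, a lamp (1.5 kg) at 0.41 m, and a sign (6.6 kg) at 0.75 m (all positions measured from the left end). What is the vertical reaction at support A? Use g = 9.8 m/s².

R_A ≈ 222 N

Taking torques about support B:
Toolbox: 12 × 9.8 = 117.6 N down at 0.27 m → arm 1.33 m, τ = 117.6 × 1.33 = 156.4 N·m counterclockwise.
Load: 28 × 9.8 = 274.4 N down at 1.4 m → arm 0.2 m, τ = 274.4 × 0.2 = 54.88 N·m counterclockwise.
Lamp: 1.5 × 9.8 = 14.7 N down at 0.41 m → arm 1.19 m, τ = 14.7 × 1.19 = 17.49 N·m counterclockwise.
Sign: 6.6 × 9.8 = 64.68 N down at 0.75 m → arm 0.85 m, τ = 64.68 × 0.85 = 54.98 N·m counterclockwise.
Net load moment about support B = 283.8 N·m counterclockwise.
Reaction R at support A is upward at 0.32 m, arm 1.28 m → moment R × 1.28 clockwise.
Στ = 0 ⇒ R × 1.28 = 283.8 ⇒ R = 222 N.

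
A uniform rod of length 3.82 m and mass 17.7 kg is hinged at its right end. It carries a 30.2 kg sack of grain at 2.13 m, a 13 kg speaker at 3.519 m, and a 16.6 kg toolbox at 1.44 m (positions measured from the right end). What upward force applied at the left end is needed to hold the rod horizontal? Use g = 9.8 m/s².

F ≈ 430 N

Choose the right end as the axis so the unknown pivot reaction has zero arm there.
Beam weight: 17.7 × 9.8 = 173.5 N down at 1.91 m → arm 1.91 m, τ = 173.5 × 1.91 = 331.4 N·m counterclockwise.
Sack of grain: 30.2 × 9.8 = 296 N down at 2.13 m → arm 2.13 m, τ = 296 × 2.13 = 630.5 N·m counterclockwise.
Speaker: 13 × 9.8 = 127.4 N down at 3.519 m → arm 3.519 m, τ = 127.4 × 3.519 = 448.3 N·m counterclockwise.
Toolbox: 16.6 × 9.8 = 162.7 N down at 1.44 m → arm 1.44 m, τ = 162.7 × 1.44 = 234.3 N·m counterclockwise.
Net moment of the loads = 1644 N·m counterclockwise.
The upward force F acts at the left end, arm 3.82 m, giving F × 3.82 clockwise.
Balancing moments: F × 3.82 = 1644, giving F = 1644 / 3.82 = 430 N.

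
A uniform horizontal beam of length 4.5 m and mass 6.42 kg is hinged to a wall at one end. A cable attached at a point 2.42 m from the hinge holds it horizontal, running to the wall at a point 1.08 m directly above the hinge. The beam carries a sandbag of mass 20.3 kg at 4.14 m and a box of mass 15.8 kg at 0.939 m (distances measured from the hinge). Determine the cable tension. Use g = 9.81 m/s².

Take moments about the hinge.
Beam weight: 6.42 × 9.81 = 62.98 N down at 2.25 m → arm 2.25 m, τ = 62.98 × 2.25 = 141.7 N·m clockwise.
Sandbag: 20.3 × 9.81 = 199.1 N down at 4.14 m → arm 4.14 m, τ = 199.1 × 4.14 = 824.3 N·m clockwise.
Box: 15.8 × 9.81 = 155 N down at 0.939 m → arm 0.939 m, τ = 155 × 0.939 = 145.5 N·m clockwise.
Total clockwise load moment = 1112 N·m.
The cable tension T acts at 2.42 m; only its component perpendicular to the beam, T sinθ, produces torque. sinθ = h/√(h²+d²) = 1.08/√(1.08²+2.42²) = 0.4075.
Στ = 0 ⇒ T × 2.42 × 0.4075 = 1112 ⇒ T = 1112 / 0.9861 = 1130 N.

T ≈ 1130 N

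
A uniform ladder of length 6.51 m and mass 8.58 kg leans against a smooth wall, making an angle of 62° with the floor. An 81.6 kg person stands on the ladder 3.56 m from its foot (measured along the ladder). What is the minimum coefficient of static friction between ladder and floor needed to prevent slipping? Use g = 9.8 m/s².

μ_min ≈ 0.288

About the foot of the ladder:
Ladder weight 8.58×9.8 = 84.08 N acts at 3.255 m along the ladder; its horizontal arm is 3.255·cos62° = 1.528 m → τ = 128.5 N·m clockwise.
Person: 81.6×9.8 = 799.7 N at 3.56 m → arm 1.671 m → τ = 1336 N·m clockwise.
Wall normal N acts horizontally at the top; its moment arm is the height L sinθ = 6.51·sin62° = 5.748 m, counterclockwise.
Setting net torque to zero: N × 5.748 = 1464 → N = 254.7 N.
ΣFx = 0 ⇒ f = N_wall = 254.7 N. ΣFy = 0 ⇒ N_floor = 883.8 N.
μ_min = f / N_floor = 254.7 / 883.8 = 0.288.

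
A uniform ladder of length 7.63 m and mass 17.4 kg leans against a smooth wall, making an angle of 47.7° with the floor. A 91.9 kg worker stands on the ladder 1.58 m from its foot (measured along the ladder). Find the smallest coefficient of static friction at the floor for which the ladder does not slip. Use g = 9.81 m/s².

μ_min ≈ 0.231

Take moments about the foot of the ladder.
Ladder weight 17.4×9.81 = 170.7 N acts at 3.815 m along the ladder; its horizontal arm is 3.815·cos47.7° = 2.568 m → τ = 438.4 N·m clockwise.
Worker: 91.9×9.81 = 901.5 N at 1.58 m → arm 1.063 m → τ = 958.3 N·m clockwise.
Wall normal N acts horizontally at the top; its moment arm is the height L sinθ = 7.63·sin47.7° = 5.643 m, counterclockwise.
Setting net torque to zero: N × 5.643 = 1397 → N = 247.6 N.
ΣFx = 0 ⇒ f = N_wall = 247.6 N. ΣFy = 0 ⇒ N_floor = 1072 N.
μ_min = f / N_floor = 247.6 / 1072 = 0.231.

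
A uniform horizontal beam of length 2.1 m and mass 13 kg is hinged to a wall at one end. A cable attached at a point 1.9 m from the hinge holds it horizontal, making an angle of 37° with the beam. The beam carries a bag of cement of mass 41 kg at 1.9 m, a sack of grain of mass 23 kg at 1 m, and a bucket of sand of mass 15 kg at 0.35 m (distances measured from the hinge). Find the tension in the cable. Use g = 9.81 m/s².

Take moments about the hinge.
Beam weight: 13 × 9.81 = 127.5 N down at 1.05 m → arm 1.05 m, τ = 127.5 × 1.05 = 133.9 N·m clockwise.
Bag of cement: 41 × 9.81 = 402.2 N down at 1.9 m → arm 1.9 m, τ = 402.2 × 1.9 = 764.2 N·m clockwise.
Sack of grain: 23 × 9.81 = 225.6 N down at 1 m → arm 1 m, τ = 225.6 × 1 = 225.6 N·m clockwise.
Bucket of sand: 15 × 9.81 = 147.2 N down at 0.35 m → arm 0.35 m, τ = 147.2 × 0.35 = 51.52 N·m clockwise.
Total clockwise load moment = 1175 N·m.
The cable tension T acts at 1.9 m; only its component perpendicular to the beam, T sinθ, produces torque. sin 37° = 0.6018.
For rotational equilibrium, T × 1.9 × 0.6018 = 1175, so T = 1175 / 1.143 = 1030 N.

T ≈ 1030 N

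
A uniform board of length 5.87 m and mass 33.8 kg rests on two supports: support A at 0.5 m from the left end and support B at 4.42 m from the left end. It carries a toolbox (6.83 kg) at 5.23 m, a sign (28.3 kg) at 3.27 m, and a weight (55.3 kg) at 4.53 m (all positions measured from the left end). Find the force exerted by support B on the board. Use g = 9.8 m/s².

Sum moments about support A (its reaction then has zero moment arm).
Beam weight: 33.8 × 9.8 = 331.2 N down at 2.935 m → arm 2.435 m, τ = 331.2 × 2.435 = 806.5 N·m clockwise.
Toolbox: 6.83 × 9.8 = 66.93 N down at 5.23 m → arm 4.73 m, τ = 66.93 × 4.73 = 316.6 N·m clockwise.
Sign: 28.3 × 9.8 = 277.3 N down at 3.27 m → arm 2.77 m, τ = 277.3 × 2.77 = 768.1 N·m clockwise.
Weight: 55.3 × 9.8 = 541.9 N down at 4.53 m → arm 4.03 m, τ = 541.9 × 4.03 = 2184 N·m clockwise.
Net load moment about support A = 4075 N·m clockwise.
Reaction R at support B is upward at 4.42 m, arm 3.92 m → moment R × 3.92 counterclockwise.
For rotational equilibrium, R × 3.92 = 4075, so R = 1040 N.

R_B ≈ 1040 N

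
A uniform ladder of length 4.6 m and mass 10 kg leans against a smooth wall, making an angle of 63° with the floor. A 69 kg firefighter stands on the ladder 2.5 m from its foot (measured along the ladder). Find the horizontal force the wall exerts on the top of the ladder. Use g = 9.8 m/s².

Sum moments about the foot of the ladder (the floor normal and friction both act there and drop out).
Ladder weight 10×9.8 = 98 N acts at 2.3 m along the ladder; its horizontal arm is 2.3·cos63° = 1.044 m → τ = 102.3 N·m clockwise.
Firefighter: 69×9.8 = 676.2 N at 2.5 m → arm 1.135 m → τ = 767.5 N·m clockwise.
Wall normal N acts horizontally at the top; its moment arm is the height L sinθ = 4.6·sin63° = 4.099 m, counterclockwise.
For rotational equilibrium, N × 4.099 = 869.8, so N = 212 N.

N_wall ≈ 212 N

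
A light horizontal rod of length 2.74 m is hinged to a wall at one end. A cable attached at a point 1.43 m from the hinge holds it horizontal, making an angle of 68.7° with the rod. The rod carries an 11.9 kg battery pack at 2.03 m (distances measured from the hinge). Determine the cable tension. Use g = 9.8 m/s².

T ≈ 178 N

Take moments about the hinge.
Battery pack: 11.9 × 9.8 = 116.6 N down at 2.03 m → arm 2.03 m, τ = 116.6 × 2.03 = 236.7 N·m clockwise.
Total clockwise load moment = 236.7 N·m.
The cable tension T acts at 1.43 m; only its component perpendicular to the rod, T sinθ, produces torque. sin 68.7° = 0.9317.
For rotational equilibrium, T × 1.43 × 0.9317 = 236.7, so T = 236.7 / 1.332 = 178 N.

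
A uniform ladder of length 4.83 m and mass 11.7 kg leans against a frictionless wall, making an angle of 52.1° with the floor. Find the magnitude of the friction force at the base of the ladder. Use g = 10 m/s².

Taking torques about the foot of the ladder:
Ladder weight 11.7×10 = 117 N acts at 2.415 m along the ladder; its horizontal arm is 2.415·cos52.1° = 1.483 m → τ = 173.5 N·m clockwise.
Wall normal N acts horizontally at the top; its moment arm is the height L sinθ = 4.83·sin52.1° = 3.811 m, counterclockwise.
Setting net torque to zero: N × 3.811 = 173.5 → N = 45.5 N.
ΣFx = 0: friction at the foot balances the wall's push, so f = N_wall = 45.5 N.

f ≈ 45.5 N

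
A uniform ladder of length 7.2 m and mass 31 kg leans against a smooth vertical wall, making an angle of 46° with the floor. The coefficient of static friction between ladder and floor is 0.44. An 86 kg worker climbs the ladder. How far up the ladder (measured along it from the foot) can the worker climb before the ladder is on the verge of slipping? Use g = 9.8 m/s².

Taking torques about the foot of the ladder:
Ladder weight 31×9.8 = 303.8 N acts at 3.6 m along the ladder; its horizontal arm is 3.6·cos46° = 2.501 m → τ = 759.8 N·m clockwise.
Worker weight 86×9.8 = 842.8 N at distance d → arm d·cos46° → τ = 842.8·d·0.6947 clockwise.
Wall normal N at the top has arm L sinθ = 5.179 m counterclockwise, so Στ = 0 gives N·5.179 = 759.8 + 585.5·d.
ΣFy = 0 ⇒ N_floor = 1147 N, so the maximum friction is μ_s·N_floor = 0.44×1147 = 504.7 N. ΣFx = 0 ⇒ N_wall = f, so at the slipping point N = 504.7 N.
Substituting: 504.7×5.179 = 759.8 + 585.5·d ⇒ d = (2614 − 759.8) / 585.5 = 3.17 m.

d ≈ 3.17 m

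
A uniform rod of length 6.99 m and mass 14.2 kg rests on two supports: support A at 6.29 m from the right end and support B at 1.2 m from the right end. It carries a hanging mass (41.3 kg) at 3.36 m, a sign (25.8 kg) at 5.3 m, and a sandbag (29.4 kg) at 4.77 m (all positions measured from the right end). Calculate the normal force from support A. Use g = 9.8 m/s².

About support B:
Beam weight: 14.2 × 9.8 = 139.2 N down at 3.495 m → arm 2.295 m, τ = 139.2 × 2.295 = 319.5 N·m counterclockwise.
Hanging mass: 41.3 × 9.8 = 404.7 N down at 3.36 m → arm 2.16 m, τ = 404.7 × 2.16 = 874.2 N·m counterclockwise.
Sign: 25.8 × 9.8 = 252.8 N down at 5.3 m → arm 4.1 m, τ = 252.8 × 4.1 = 1036 N·m counterclockwise.
Sandbag: 29.4 × 9.8 = 288.1 N down at 4.77 m → arm 3.57 m, τ = 288.1 × 3.57 = 1029 N·m counterclockwise.
Net load moment about support B = 3259 N·m counterclockwise.
Reaction R at support A is upward at 6.29 m, arm 5.09 m → moment R × 5.09 clockwise.
Setting net torque to zero: R × 5.09 = 3259 → R = 640 N.

R_A ≈ 640 N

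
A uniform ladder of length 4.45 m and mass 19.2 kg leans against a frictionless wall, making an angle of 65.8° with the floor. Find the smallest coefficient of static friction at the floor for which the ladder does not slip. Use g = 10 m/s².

μ_min ≈ 0.225

Take moments about the foot of the ladder.
Ladder weight 19.2×10 = 192 N acts at 2.225 m along the ladder; its horizontal arm is 2.225·cos65.8° = 0.9121 m → τ = 175.1 N·m clockwise.
Wall normal N acts horizontally at the top; its moment arm is the height L sinθ = 4.45·sin65.8° = 4.059 m, counterclockwise.
Στ = 0 ⇒ N × 4.059 = 175.1 ⇒ N = 43.14 N.
ΣFx = 0 ⇒ f = N_wall = 43.14 N. ΣFy = 0 ⇒ N_floor = 192 N.
μ_min = f / N_floor = 43.14 / 192 = 0.225.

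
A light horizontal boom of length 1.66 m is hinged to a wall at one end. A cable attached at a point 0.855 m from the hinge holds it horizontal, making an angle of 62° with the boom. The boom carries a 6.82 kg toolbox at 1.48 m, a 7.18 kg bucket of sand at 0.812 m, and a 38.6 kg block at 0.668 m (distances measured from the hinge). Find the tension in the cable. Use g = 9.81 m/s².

About the hinge:
Toolbox: 6.82 × 9.81 = 66.9 N down at 1.48 m → arm 1.48 m, τ = 66.9 × 1.48 = 99.01 N·m clockwise.
Bucket of sand: 7.18 × 9.81 = 70.44 N down at 0.812 m → arm 0.812 m, τ = 70.44 × 0.812 = 57.2 N·m clockwise.
Block: 38.6 × 9.81 = 378.7 N down at 0.668 m → arm 0.668 m, τ = 378.7 × 0.668 = 253 N·m clockwise.
Total clockwise load moment = 409.2 N·m.
The cable tension T acts at 0.855 m; only its component perpendicular to the boom, T sinθ, produces torque. sin 62° = 0.8829.
Στ = 0 ⇒ T × 0.855 × 0.8829 = 409.2 ⇒ T = 409.2 / 0.7549 = 542 N.

T ≈ 542 N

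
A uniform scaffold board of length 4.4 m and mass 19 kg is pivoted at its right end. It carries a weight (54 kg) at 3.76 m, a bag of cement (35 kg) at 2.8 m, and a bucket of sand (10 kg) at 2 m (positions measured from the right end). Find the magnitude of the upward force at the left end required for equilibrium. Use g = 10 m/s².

F ≈ 825 N

Take moments about the right end.
Beam weight: 19 × 10 = 190 N down at 2.2 m → arm 2.2 m, τ = 190 × 2.2 = 418 N·m counterclockwise.
Weight: 54 × 10 = 540 N down at 3.76 m → arm 3.76 m, τ = 540 × 3.76 = 2030 N·m counterclockwise.
Bag of cement: 35 × 10 = 350 N down at 2.8 m → arm 2.8 m, τ = 350 × 2.8 = 980 N·m counterclockwise.
Bucket of sand: 10 × 10 = 100 N down at 2 m → arm 2 m, τ = 100 × 2 = 200 N·m counterclockwise.
Net moment of the loads = 3628 N·m counterclockwise.
The upward force F acts at the left end, arm 4.4 m, giving F × 4.4 clockwise.
Balancing moments: F × 4.4 = 3628, giving F = 3628 / 4.4 = 825 N.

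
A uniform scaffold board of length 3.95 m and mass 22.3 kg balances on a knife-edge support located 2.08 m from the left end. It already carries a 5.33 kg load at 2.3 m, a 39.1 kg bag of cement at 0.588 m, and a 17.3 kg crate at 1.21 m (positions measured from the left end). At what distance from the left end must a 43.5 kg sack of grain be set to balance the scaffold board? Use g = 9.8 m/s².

x ≈ 3.79 m from the left end

About the knife-edge support (at 2.08 m from the left end):
Beam weight: 22.3 × 9.8 = 218.5 N down at 1.975 m → arm 0.105 m, τ = 218.5 × 0.105 = 22.94 N·m counterclockwise.
Load: 5.33 × 9.8 = 52.23 N down at 2.3 m → arm 0.22 m, τ = 52.23 × 0.22 = 11.49 N·m clockwise.
Bag of cement: 39.1 × 9.8 = 383.2 N down at 0.588 m → arm 1.492 m, τ = 383.2 × 1.492 = 571.7 N·m counterclockwise.
Crate: 17.3 × 9.8 = 169.5 N down at 1.21 m → arm 0.87 m, τ = 169.5 × 0.87 = 147.5 N·m counterclockwise.
Net moment of existing loads = 730.7 N·m counterclockwise.
The sack of grain weighs 43.5 × 9.8 = 426.3 N and must supply an equal clockwise moment, so its lever arm about the knife-edge support is 730.7 / 426.3 = 1.71 m.
That puts it at 2.08 + 1.71 = 3.79 m from the left end.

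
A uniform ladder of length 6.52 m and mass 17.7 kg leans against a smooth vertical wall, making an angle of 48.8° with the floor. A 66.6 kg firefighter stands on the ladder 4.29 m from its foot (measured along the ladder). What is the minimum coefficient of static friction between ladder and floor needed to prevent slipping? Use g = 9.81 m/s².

Take moments about the foot of the ladder.
Ladder weight 17.7×9.81 = 173.6 N acts at 3.26 m along the ladder; its horizontal arm is 3.26·cos48.8° = 2.147 m → τ = 372.7 N·m clockwise.
Firefighter: 66.6×9.81 = 653.3 N at 4.29 m → arm 2.826 m → τ = 1846 N·m clockwise.
Wall normal N acts horizontally at the top; its moment arm is the height L sinθ = 6.52·sin48.8° = 4.906 m, counterclockwise.
Setting net torque to zero: N × 4.906 = 2219 → N = 452.3 N.
ΣFx = 0 ⇒ f = N_wall = 452.3 N. ΣFy = 0 ⇒ N_floor = 826.9 N.
μ_min = f / N_floor = 452.3 / 826.9 = 0.547.

μ_min ≈ 0.547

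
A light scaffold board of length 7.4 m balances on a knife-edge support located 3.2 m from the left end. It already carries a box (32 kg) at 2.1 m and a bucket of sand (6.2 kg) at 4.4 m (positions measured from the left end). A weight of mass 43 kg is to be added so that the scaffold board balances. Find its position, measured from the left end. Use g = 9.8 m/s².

About the knife-edge support (at 3.2 m from the left end):
Box: 32 × 9.8 = 313.6 N down at 2.1 m → arm 1.1 m, τ = 313.6 × 1.1 = 345 N·m counterclockwise.
Bucket of sand: 6.2 × 9.8 = 60.76 N down at 4.4 m → arm 1.2 m, τ = 60.76 × 1.2 = 72.91 N·m clockwise.
Net moment of existing loads = 272.1 N·m counterclockwise.
The weight weighs 43 × 9.8 = 421.4 N and must supply an equal clockwise moment, so its lever arm about the knife-edge support is 272.1 / 421.4 = 0.646 m.
That puts it at 3.2 + 0.646 = 3.85 m from the left end.

x ≈ 3.85 m from the left end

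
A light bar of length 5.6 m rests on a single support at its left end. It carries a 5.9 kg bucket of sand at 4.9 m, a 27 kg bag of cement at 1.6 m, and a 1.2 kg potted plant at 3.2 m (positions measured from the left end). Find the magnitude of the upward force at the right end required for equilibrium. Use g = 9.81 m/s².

Choose the left end as the axis so the unknown pivot reaction has zero arm there.
Bucket of sand: 5.9 × 9.81 = 57.88 N down at 4.9 m → arm 4.9 m, τ = 57.88 × 4.9 = 283.6 N·m clockwise.
Bag of cement: 27 × 9.81 = 264.9 N down at 1.6 m → arm 1.6 m, τ = 264.9 × 1.6 = 423.8 N·m clockwise.
Potted plant: 1.2 × 9.81 = 11.77 N down at 3.2 m → arm 3.2 m, τ = 11.77 × 3.2 = 37.66 N·m clockwise.
Net moment of the loads = 745.1 N·m clockwise.
The upward force F acts at the right end, arm 5.6 m, giving F × 5.6 counterclockwise.
For rotational equilibrium, F × 5.6 = 745.1, so F = 745.1 / 5.6 = 133 N.

F ≈ 133 N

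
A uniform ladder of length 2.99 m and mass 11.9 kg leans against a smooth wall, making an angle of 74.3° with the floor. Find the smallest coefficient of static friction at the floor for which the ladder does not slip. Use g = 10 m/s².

μ_min ≈ 0.141

Choose the foot of the ladder as the axis so the floor normal and friction both act there and drop out.
Ladder weight 11.9×10 = 119 N acts at 1.495 m along the ladder; its horizontal arm is 1.495·cos74.3° = 0.4045 m → τ = 48.14 N·m clockwise.
Wall normal N acts horizontally at the top; its moment arm is the height L sinθ = 2.99·sin74.3° = 2.878 m, counterclockwise.
Balancing moments: N × 2.878 = 48.14, giving N = 16.73 N.
ΣFx = 0 ⇒ f = N_wall = 16.73 N. ΣFy = 0 ⇒ N_floor = 119 N.
μ_min = f / N_floor = 16.73 / 119 = 0.141.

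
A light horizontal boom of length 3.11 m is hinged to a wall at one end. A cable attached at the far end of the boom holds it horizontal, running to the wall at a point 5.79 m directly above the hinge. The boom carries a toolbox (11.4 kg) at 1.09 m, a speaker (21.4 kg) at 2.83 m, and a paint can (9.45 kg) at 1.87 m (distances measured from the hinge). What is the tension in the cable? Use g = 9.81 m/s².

Taking torques about the hinge:
Toolbox: 11.4 × 9.81 = 111.8 N down at 1.09 m → arm 1.09 m, τ = 111.8 × 1.09 = 121.9 N·m clockwise.
Speaker: 21.4 × 9.81 = 209.9 N down at 2.83 m → arm 2.83 m, τ = 209.9 × 2.83 = 594 N·m clockwise.
Paint can: 9.45 × 9.81 = 92.7 N down at 1.87 m → arm 1.87 m, τ = 92.7 × 1.87 = 173.3 N·m clockwise.
Total clockwise load moment = 889.2 N·m.
The cable tension T acts at 3.11 m; only its component perpendicular to the boom, T sinθ, produces torque. sinθ = h/√(h²+d²) = 5.79/√(5.79²+3.11²) = 0.881.
Balancing moments: T × 3.11 × 0.881 = 889.2, giving T = 889.2 / 2.74 = 325 N.

T ≈ 325 N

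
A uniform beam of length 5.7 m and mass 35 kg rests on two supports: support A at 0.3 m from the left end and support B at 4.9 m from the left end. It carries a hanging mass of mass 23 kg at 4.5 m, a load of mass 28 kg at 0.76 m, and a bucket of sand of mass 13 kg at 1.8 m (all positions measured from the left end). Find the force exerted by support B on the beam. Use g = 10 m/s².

Taking torques about support A:
Beam weight: 35 × 10 = 350 N down at 2.85 m → arm 2.55 m, τ = 350 × 2.55 = 892.5 N·m clockwise.
Hanging mass: 23 × 10 = 230 N down at 4.5 m → arm 4.2 m, τ = 230 × 4.2 = 966 N·m clockwise.
Load: 28 × 10 = 280 N down at 0.76 m → arm 0.46 m, τ = 280 × 0.46 = 128.8 N·m clockwise.
Bucket of sand: 13 × 10 = 130 N down at 1.8 m → arm 1.5 m, τ = 130 × 1.5 = 195 N·m clockwise.
Net load moment about support A = 2182 N·m clockwise.
Reaction R at support B is upward at 4.9 m, arm 4.6 m → moment R × 4.6 counterclockwise.
For rotational equilibrium, R × 4.6 = 2182, so R = 474 N.

R_B ≈ 474 N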